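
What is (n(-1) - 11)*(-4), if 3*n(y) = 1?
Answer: 128/3 ≈ 42.667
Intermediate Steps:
n(y) = ⅓ (n(y) = (⅓)*1 = ⅓)
(n(-1) - 11)*(-4) = (⅓ - 11)*(-4) = -32/3*(-4) = 128/3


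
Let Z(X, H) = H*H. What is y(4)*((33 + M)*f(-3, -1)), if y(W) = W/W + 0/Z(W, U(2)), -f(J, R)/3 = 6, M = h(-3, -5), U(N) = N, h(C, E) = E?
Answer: -504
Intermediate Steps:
M = -5
f(J, R) = -18 (f(J, R) = -3*6 = -18)
Z(X, H) = H²
y(W) = 1 (y(W) = W/W + 0/(2²) = 1 + 0/4 = 1 + 0*(¼) = 1 + 0 = 1)
y(4)*((33 + M)*f(-3, -1)) = 1*((33 - 5)*(-18)) = 1*(28*(-18)) = 1*(-504) = -504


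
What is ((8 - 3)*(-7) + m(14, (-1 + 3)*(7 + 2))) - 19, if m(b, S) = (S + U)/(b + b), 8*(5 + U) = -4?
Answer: -2999/56 ≈ -53.554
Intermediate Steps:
U = -11/2 (U = -5 + (1/8)*(-4) = -5 - 1/2 = -11/2 ≈ -5.5000)
m(b, S) = (-11/2 + S)/(2*b) (m(b, S) = (S - 11/2)/(b + b) = (-11/2 + S)/((2*b)) = (-11/2 + S)*(1/(2*b)) = (-11/2 + S)/(2*b))
((8 - 3)*(-7) + m(14, (-1 + 3)*(7 + 2))) - 19 = ((8 - 3)*(-7) + (1/4)*(-11 + 2*((-1 + 3)*(7 + 2)))/14) - 19 = (5*(-7) + (1/4)*(1/14)*(-11 + 2*(2*9))) - 19 = (-35 + (1/4)*(1/14)*(-11 + 2*18)) - 19 = (-35 + (1/4)*(1/14)*(-11 + 36)) - 19 = (-35 + (1/4)*(1/14)*25) - 19 = (-35 + 25/56) - 19 = -1935/56 - 19 = -2999/56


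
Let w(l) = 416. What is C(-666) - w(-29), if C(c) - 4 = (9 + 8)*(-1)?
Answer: -429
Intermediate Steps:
C(c) = -13 (C(c) = 4 + (9 + 8)*(-1) = 4 + 17*(-1) = 4 - 17 = -13)
C(-666) - w(-29) = -13 - 1*416 = -13 - 416 = -429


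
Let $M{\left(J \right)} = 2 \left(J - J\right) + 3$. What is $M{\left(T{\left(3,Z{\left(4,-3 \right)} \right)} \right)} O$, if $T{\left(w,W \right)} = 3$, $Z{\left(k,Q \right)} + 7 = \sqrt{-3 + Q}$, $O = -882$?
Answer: $-2646$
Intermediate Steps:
$Z{\left(k,Q \right)} = -7 + \sqrt{-3 + Q}$
$M{\left(J \right)} = 3$ ($M{\left(J \right)} = 2 \cdot 0 + 3 = 0 + 3 = 3$)
$M{\left(T{\left(3,Z{\left(4,-3 \right)} \right)} \right)} O = 3 \left(-882\right) = -2646$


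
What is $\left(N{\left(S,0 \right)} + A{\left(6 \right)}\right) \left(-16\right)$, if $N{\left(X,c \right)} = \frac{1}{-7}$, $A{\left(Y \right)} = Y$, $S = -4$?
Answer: $- \frac{656}{7} \approx -93.714$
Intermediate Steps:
$N{\left(X,c \right)} = - \frac{1}{7}$
$\left(N{\left(S,0 \right)} + A{\left(6 \right)}\right) \left(-16\right) = \left(- \frac{1}{7} + 6\right) \left(-16\right) = \frac{41}{7} \left(-16\right) = - \frac{656}{7}$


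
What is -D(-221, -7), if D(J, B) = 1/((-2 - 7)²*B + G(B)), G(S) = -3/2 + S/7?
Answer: 2/1139 ≈ 0.0017559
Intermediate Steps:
G(S) = -3/2 + S/7 (G(S) = -3*½ + S*(⅐) = -3/2 + S/7)
D(J, B) = 1/(-3/2 + 568*B/7) (D(J, B) = 1/((-2 - 7)²*B + (-3/2 + B/7)) = 1/((-9)²*B + (-3/2 + B/7)) = 1/(81*B + (-3/2 + B/7)) = 1/(-3/2 + 568*B/7))
-D(-221, -7) = -14/(-21 + 1136*(-7)) = -14/(-21 - 7952) = -14/(-7973) = -14*(-1)/7973 = -1*(-2/1139) = 2/1139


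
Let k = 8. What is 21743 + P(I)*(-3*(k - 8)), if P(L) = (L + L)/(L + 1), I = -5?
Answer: 21743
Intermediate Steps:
P(L) = 2*L/(1 + L) (P(L) = (2*L)/(1 + L) = 2*L/(1 + L))
21743 + P(I)*(-3*(k - 8)) = 21743 + (2*(-5)/(1 - 5))*(-3*(8 - 8)) = 21743 + (2*(-5)/(-4))*(-3*0) = 21743 + (2*(-5)*(-1/4))*0 = 21743 + (5/2)*0 = 21743 + 0 = 21743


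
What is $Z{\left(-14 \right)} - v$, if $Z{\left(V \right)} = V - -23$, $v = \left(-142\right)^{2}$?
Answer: $-20155$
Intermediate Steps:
$v = 20164$
$Z{\left(V \right)} = 23 + V$ ($Z{\left(V \right)} = V + 23 = 23 + V$)
$Z{\left(-14 \right)} - v = \left(23 - 14\right) - 20164 = 9 - 20164 = -20155$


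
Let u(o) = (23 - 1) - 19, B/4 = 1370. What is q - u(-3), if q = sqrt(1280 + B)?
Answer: -3 + 26*sqrt(10) ≈ 79.219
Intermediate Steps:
B = 5480 (B = 4*1370 = 5480)
u(o) = 3 (u(o) = 22 - 19 = 3)
q = 26*sqrt(10) (q = sqrt(1280 + 5480) = sqrt(6760) = 26*sqrt(10) ≈ 82.219)
q - u(-3) = 26*sqrt(10) - 1*3 = 26*sqrt(10) - 3 = -3 + 26*sqrt(10)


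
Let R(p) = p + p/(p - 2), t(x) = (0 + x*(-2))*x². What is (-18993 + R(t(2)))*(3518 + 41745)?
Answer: -7743277199/9 ≈ -8.6036e+8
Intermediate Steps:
t(x) = -2*x³ (t(x) = (0 - 2*x)*x² = (-2*x)*x² = -2*x³)
R(p) = p + p/(-2 + p)
(-18993 + R(t(2)))*(3518 + 41745) = (-18993 + (-2*2³)*(-1 - 2*2³)/(-2 - 2*2³))*(3518 + 41745) = (-18993 + (-2*8)*(-1 - 2*8)/(-2 - 2*8))*45263 = (-18993 - 16*(-1 - 16)/(-2 - 16))*45263 = (-18993 - 16*(-17)/(-18))*45263 = (-18993 - 16*(-1/18)*(-17))*45263 = (-18993 - 136/9)*45263 = -171073/9*45263 = -7743277199/9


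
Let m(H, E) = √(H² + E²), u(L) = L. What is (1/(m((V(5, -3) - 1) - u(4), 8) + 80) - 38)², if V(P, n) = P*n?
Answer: 3177802413/2202256 + 14093*√29/275282 ≈ 1443.3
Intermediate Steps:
m(H, E) = √(E² + H²)
(1/(m((V(5, -3) - 1) - u(4), 8) + 80) - 38)² = (1/(√(8² + ((5*(-3) - 1) - 1*4)²) + 80) - 38)² = (1/(√(64 + ((-15 - 1) - 4)²) + 80) - 38)² = (1/(√(64 + (-16 - 4)²) + 80) - 38)² = (1/(√(64 + (-20)²) + 80) - 38)² = (1/(√(64 + 400) + 80) - 38)² = (1/(√464 + 80) - 38)² = (1/(4*√29 + 80) - 38)² = (1/(80 + 4*√29) - 38)² = (-38 + 1/(80 + 4*√29))²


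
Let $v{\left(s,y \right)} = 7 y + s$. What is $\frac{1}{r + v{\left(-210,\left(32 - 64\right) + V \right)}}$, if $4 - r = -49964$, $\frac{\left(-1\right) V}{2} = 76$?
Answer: $\frac{1}{48470} \approx 2.0631 \cdot 10^{-5}$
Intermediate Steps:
$V = -152$ ($V = \left(-2\right) 76 = -152$)
$r = 49968$ ($r = 4 - -49964 = 4 + 49964 = 49968$)
$v{\left(s,y \right)} = s + 7 y$
$\frac{1}{r + v{\left(-210,\left(32 - 64\right) + V \right)}} = \frac{1}{49968 + \left(-210 + 7 \left(\left(32 - 64\right) - 152\right)\right)} = \frac{1}{49968 + \left(-210 + 7 \left(-32 - 152\right)\right)} = \frac{1}{49968 + \left(-210 + 7 \left(-184\right)\right)} = \frac{1}{49968 - 1498} = \frac{1}{48470}$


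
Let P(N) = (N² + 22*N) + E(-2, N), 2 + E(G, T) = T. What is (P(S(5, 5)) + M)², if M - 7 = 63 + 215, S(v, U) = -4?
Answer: 42849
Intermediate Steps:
E(G, T) = -2 + T
P(N) = -2 + N² + 23*N (P(N) = (N² + 22*N) + (-2 + N) = -2 + N² + 23*N)
M = 285 (M = 7 + (63 + 215) = 7 + 278 = 285)
(P(S(5, 5)) + M)² = ((-2 + (-4)² + 23*(-4)) + 285)² = ((-2 + 16 - 92) + 285)² = (-78 + 285)² = 207² = 42849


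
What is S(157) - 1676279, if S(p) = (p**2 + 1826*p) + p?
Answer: -1364791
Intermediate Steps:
S(p) = p**2 + 1827*p
S(157) - 1676279 = 157*(1827 + 157) - 1676279 = 157*1984 - 1676279 = 311488 - 1676279 = -1364791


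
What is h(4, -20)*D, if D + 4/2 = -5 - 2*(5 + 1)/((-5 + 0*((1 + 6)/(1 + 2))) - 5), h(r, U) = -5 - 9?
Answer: 406/5 ≈ 81.200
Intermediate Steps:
h(r, U) = -14
D = -29/5 (D = -2 + (-5 - 2*(5 + 1)/((-5 + 0*((1 + 6)/(1 + 2))) - 5)) = -2 + (-5 - 12/((-5 + 0*(7/3)) - 5)) = -2 + (-5 - 12/((-5 + 0) - 5)) = -2 + (-5 - 12/(-5 - 5)) = -2 + (-5 - 12/(-10)) = -2 + (-5 - 12*(-1)/10) = -2 + (-5 - 2*(-3/5)) = -2 + (-5 + 6/5) = -2 - 19/5 = -29/5 ≈ -5.8000)
h(4, -20)*D = -14*(-29/5) = 406/5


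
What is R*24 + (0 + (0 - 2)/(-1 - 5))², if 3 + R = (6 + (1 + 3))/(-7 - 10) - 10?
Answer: -49879/153 ≈ -326.01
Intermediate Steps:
R = -231/17 (R = -3 + ((6 + (1 + 3))/(-7 - 10) - 10) = -3 + ((6 + 4)/(-17) - 10) = -3 + (10*(-1/17) - 10) = -3 + (-10/17 - 10) = -3 - 180/17 = -231/17 ≈ -13.588)
R*24 + (0 + (0 - 2)/(-1 - 5))² = -231/17*24 + (0 + (0 - 2)/(-1 - 5))² = -5544/17 + (0 - 2/(-6))² = -5544/17 + (0 - 2*(-⅙))² = -5544/17 + (0 + ⅓)² = -5544/17 + (⅓)² = -5544/17 + ⅑ = -49879/153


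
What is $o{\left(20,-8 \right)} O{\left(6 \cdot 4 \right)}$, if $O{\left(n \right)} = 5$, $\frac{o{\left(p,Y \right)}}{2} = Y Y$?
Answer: $640$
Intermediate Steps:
$o{\left(p,Y \right)} = 2 Y^{2}$ ($o{\left(p,Y \right)} = 2 Y Y = 2 Y^{2}$)
$o{\left(20,-8 \right)} O{\left(6 \cdot 4 \right)} = 2 \left(-8\right)^{2} \cdot 5 = 2 \cdot 64 \cdot 5 = 128 \cdot 5 = 640$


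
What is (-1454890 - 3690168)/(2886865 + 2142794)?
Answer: -5145058/5029659 ≈ -1.0229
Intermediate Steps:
(-1454890 - 3690168)/(2886865 + 2142794) = -5145058/5029659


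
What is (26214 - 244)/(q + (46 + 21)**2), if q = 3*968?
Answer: 25970/7393 ≈ 3.5128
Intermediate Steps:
q = 2904
(26214 - 244)/(q + (46 + 21)**2) = (26214 - 244)/(2904 + (46 + 21)**2) = 25970/(2904 + 67**2) = 25970/(2904 + 4489) = 25970/7393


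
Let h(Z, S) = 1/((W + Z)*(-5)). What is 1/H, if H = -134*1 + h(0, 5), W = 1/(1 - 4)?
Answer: -5/667 ≈ -0.0074963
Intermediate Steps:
W = -⅓ (W = 1/(-3) = -⅓ ≈ -0.33333)
h(Z, S) = 1/(5/3 - 5*Z) (h(Z, S) = 1/((-⅓ + Z)*(-5)) = 1/(5/3 - 5*Z))
H = -667/5 (H = -134*1 - 3/(-5 + 15*0) = -134 - 3/(-5 + 0) = -134 - 3/(-5) = -134 - 3*(-⅕) = -134 + ⅗ = -667/5 ≈ -133.40)
1/H = 1/(-667/5) = -5/667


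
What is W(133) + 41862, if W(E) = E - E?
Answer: 41862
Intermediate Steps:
W(E) = 0
W(133) + 41862 = 0 + 41862 = 41862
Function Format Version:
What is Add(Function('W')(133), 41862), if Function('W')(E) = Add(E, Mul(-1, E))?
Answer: 41862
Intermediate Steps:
Function('W')(E) = 0
Add(Function('W')(133), 41862) = Add(0, 41862) = 41862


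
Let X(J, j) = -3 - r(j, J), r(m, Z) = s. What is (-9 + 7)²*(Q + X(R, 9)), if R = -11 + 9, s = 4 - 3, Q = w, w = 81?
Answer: 308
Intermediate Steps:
Q = 81
s = 1
r(m, Z) = 1
R = -2
X(J, j) = -4 (X(J, j) = -3 - 1*1 = -3 - 1 = -4)
(-9 + 7)²*(Q + X(R, 9)) = (-9 + 7)²*(81 - 4) = (-2)²*77 = 4*77 = 308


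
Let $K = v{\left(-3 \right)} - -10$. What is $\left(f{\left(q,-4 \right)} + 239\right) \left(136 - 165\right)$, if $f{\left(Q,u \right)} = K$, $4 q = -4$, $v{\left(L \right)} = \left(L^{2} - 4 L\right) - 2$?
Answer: $-7772$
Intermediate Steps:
$v{\left(L \right)} = -2 + L^{2} - 4 L$
$q = -1$ ($q = \frac{1}{4} \left(-4\right) = -1$)
$K = 29$ ($K = \left(-2 + \left(-3\right)^{2} - -12\right) - -10 = \left(-2 + 9 + 12\right) + 10 = 19 + 10 = 29$)
$f{\left(Q,u \right)} = 29$
$\left(f{\left(q,-4 \right)} + 239\right) \left(136 - 165\right) = \left(29 + 239\right) \left(136 - 165\right) = 268 \left(-29\right) = -7772$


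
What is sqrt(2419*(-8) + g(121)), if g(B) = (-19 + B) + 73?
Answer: I*sqrt(19177) ≈ 138.48*I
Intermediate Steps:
g(B) = 54 + B
sqrt(2419*(-8) + g(121)) = sqrt(2419*(-8) + (54 + 121)) = sqrt(-19352 + 175) = sqrt(-19177) = I*sqrt(19177)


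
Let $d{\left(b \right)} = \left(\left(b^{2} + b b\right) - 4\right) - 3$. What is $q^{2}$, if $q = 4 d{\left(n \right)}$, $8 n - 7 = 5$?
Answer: $100$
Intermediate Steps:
$n = \frac{3}{2}$ ($n = \frac{7}{8} + \frac{1}{8} \cdot 5 = \frac{7}{8} + \frac{5}{8} = \frac{3}{2} \approx 1.5$)
$d{\left(b \right)} = -7 + 2 b^{2}$ ($d{\left(b \right)} = \left(\left(b^{2} + b^{2}\right) - 4\right) - 3 = \left(2 b^{2} - 4\right) - 3 = \left(-4 + 2 b^{2}\right) - 3 = -7 + 2 b^{2}$)
$q = -10$ ($q = 4 \left(-7 + 2 \left(\frac{3}{2}\right)^{2}\right) = 4 \left(-7 + 2 \cdot \frac{9}{4}\right) = 4 \left(-7 + \frac{9}{2}\right) = 4 \left(- \frac{5}{2}\right) = -10$)
$q^{2} = \left(-10\right)^{2} = 100$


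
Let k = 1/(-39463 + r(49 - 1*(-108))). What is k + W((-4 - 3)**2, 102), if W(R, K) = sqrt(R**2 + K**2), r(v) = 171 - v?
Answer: -1/39449 + sqrt(12805) ≈ 113.16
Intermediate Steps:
W(R, K) = sqrt(K**2 + R**2)
k = -1/39449 (k = 1/(-39463 + (171 - (49 - 1*(-108)))) = 1/(-39463 + (171 - (49 + 108))) = 1/(-39463 + (171 - 1*157)) = 1/(-39463 + (171 - 157)) = 1/(-39463 + 14) = 1/(-39449) = -1/39449 ≈ -2.5349e-5)
k + W((-4 - 3)**2, 102) = -1/39449 + sqrt(102**2 + ((-4 - 3)**2)**2) = -1/39449 + sqrt(10404 + ((-7)**2)**2) = -1/39449 + sqrt(10404 + 49**2) = -1/39449 + sqrt(10404 + 2401) = -1/39449 + sqrt(12805)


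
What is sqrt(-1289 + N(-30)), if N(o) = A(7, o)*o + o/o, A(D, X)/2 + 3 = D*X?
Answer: 26*sqrt(17) ≈ 107.20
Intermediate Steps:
A(D, X) = -6 + 2*D*X (A(D, X) = -6 + 2*(D*X) = -6 + 2*D*X)
N(o) = 1 + o*(-6 + 14*o) (N(o) = (-6 + 2*7*o)*o + o/o = (-6 + 14*o)*o + 1 = o*(-6 + 14*o) + 1 = 1 + o*(-6 + 14*o))
sqrt(-1289 + N(-30)) = sqrt(-1289 + (1 + 2*(-30)*(-3 + 7*(-30)))) = sqrt(-1289 + (1 + 2*(-30)*(-3 - 210))) = sqrt(-1289 + (1 + 2*(-30)*(-213))) = sqrt(-1289 + (1 + 12780)) = sqrt(-1289 + 12781) = sqrt(11492) = 26*sqrt(17)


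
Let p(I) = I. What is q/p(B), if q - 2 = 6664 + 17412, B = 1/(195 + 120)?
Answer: 7584570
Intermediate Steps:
B = 1/315 ≈ 0.0031746
q = 24078 (q = 2 + (6664 + 17412) = 2 + 24076 = 24078)
q/p(B) = 24078/(1/315) = 24078*315 = 7584570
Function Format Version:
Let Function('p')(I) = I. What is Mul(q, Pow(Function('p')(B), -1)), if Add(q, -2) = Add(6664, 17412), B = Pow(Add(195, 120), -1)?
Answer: 7584570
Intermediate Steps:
B = Rational(1, 315) (B = Pow(315, -1) = Rational(1, 315) ≈ 0.0031746)
q = 24078 (q = Add(2, Add(6664, 17412)) = Add(2, 24076) = 24078)
Mul(q, Pow(Function('p')(B), -1)) = Mul(24078, Pow(Rational(1, 315), -1)) = Mul(24078, 315) = 7584570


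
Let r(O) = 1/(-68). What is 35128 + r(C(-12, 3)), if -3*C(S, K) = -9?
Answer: 2388703/68 ≈ 35128.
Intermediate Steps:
C(S, K) = 3 (C(S, K) = -1/3*(-9) = 3)
r(O) = -1/68
35128 + r(C(-12, 3)) = 35128 - 1/68 = 2388703/68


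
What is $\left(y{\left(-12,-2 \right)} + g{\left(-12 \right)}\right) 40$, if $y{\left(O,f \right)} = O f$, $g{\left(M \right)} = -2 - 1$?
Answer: $840$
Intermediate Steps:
$g{\left(M \right)} = -3$ ($g{\left(M \right)} = -2 - 1 = -3$)
$\left(y{\left(-12,-2 \right)} + g{\left(-12 \right)}\right) 40 = \left(\left(-12\right) \left(-2\right) - 3\right) 40 = \left(24 - 3\right) 40 = 21 \cdot 40 = 840$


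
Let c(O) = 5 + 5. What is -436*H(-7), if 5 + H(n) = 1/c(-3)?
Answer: 10682/5 ≈ 2136.4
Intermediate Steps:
c(O) = 10
H(n) = -49/10 (H(n) = -5 + 1/10 = -49/10)
-436*H(-7) = -436*(-49/10) = 10682/5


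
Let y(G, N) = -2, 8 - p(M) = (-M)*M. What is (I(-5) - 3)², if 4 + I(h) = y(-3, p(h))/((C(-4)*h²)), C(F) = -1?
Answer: 29929/625 ≈ 47.886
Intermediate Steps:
p(M) = 8 + M² (p(M) = 8 - (-M)*M = 8 - (-1)*M² = 8 + M²)
I(h) = -4 + 2/h² (I(h) = -4 - 2*(-1/h²) = -4 - (-2)/h² = -4 + 2/h²)
(I(-5) - 3)² = ((-4 + 2/(-5)²) - 3)² = ((-4 + 2*(1/25)) - 3)² = ((-4 + 2/25) - 3)² = (-98/25 - 3)² = (-173/25)² = 29929/625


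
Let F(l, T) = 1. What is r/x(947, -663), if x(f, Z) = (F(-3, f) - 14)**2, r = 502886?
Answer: 502886/169 ≈ 2975.7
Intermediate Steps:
x(f, Z) = 169 (x(f, Z) = (1 - 14)**2 = (-13)**2 = 169)
r/x(947, -663) = 502886/169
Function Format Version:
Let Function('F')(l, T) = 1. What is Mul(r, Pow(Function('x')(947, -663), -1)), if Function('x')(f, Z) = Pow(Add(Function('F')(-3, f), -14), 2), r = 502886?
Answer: Rational(502886, 169) ≈ 2975.7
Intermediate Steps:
Function('x')(f, Z) = 169 (Function('x')(f, Z) = Pow(Add(1, -14), 2) = Pow(-13, 2) = 169)
Mul(r, Pow(Function('x')(947, -663), -1)) = Mul(502886, Pow(169, -1)) = Mul(502886, Rational(1, 169)) = Rational(502886, 169)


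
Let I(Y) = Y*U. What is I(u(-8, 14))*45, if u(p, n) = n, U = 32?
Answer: 20160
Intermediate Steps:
I(Y) = 32*Y (I(Y) = Y*32 = 32*Y)
I(u(-8, 14))*45 = (32*14)*45 = 448*45 = 20160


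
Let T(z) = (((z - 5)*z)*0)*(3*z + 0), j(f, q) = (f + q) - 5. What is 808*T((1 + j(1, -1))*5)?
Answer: 0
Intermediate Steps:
j(f, q) = -5 + f + q
T(z) = 0 (T(z) = (((-5 + z)*z)*0)*(3*z) = ((z*(-5 + z))*0)*(3*z) = 0*(3*z) = 0)
808*T((1 + j(1, -1))*5) = 808*0 = 0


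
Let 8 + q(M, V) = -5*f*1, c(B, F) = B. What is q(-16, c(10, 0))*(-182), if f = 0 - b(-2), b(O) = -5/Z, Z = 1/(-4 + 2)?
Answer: -7644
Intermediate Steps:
Z = -½ (Z = 1/(-2) = -½ ≈ -0.50000)
b(O) = 10 (b(O) = -5/(-½) = -5*(-2) = 10)
f = -10 (f = 0 - 1*10 = 0 - 10 = -10)
q(M, V) = 42 (q(M, V) = -8 - 5*(-10)*1 = -8 + 50*1 = -8 + 50 = 42)
q(-16, c(10, 0))*(-182) = 42*(-182) = -7644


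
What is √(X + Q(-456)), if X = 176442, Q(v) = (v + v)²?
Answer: √1008186 ≈ 1004.1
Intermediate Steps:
Q(v) = 4*v² (Q(v) = (2*v)² = 4*v²)
√(X + Q(-456)) = √(176442 + 4*(-456)²) = √(176442 + 4*207936) = √(176442 + 831744) = √1008186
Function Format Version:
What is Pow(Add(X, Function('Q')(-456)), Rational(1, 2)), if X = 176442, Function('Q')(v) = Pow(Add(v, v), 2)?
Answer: Pow(1008186, Rational(1, 2)) ≈ 1004.1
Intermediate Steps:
Function('Q')(v) = Mul(4, Pow(v, 2)) (Function('Q')(v) = Pow(Mul(2, v), 2) = Mul(4, Pow(v, 2)))
Pow(Add(X, Function('Q')(-456)), Rational(1, 2)) = Pow(Add(176442, Mul(4, Pow(-456, 2))), Rational(1, 2)) = Pow(Add(176442, Mul(4, 207936)), Rational(1, 2)) = Pow(Add(176442, 831744), Rational(1, 2)) = Pow(1008186, Rational(1, 2))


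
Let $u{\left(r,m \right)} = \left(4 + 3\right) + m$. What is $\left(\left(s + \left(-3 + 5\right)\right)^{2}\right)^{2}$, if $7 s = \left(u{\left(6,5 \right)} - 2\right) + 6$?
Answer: $\frac{810000}{2401} \approx 337.36$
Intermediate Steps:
$u{\left(r,m \right)} = 7 + m$
$s = \frac{16}{7}$ ($s = \frac{\left(\left(7 + 5\right) - 2\right) + 6}{7} = \frac{\left(12 - 2\right) + 6}{7} = \frac{10 + 6}{7} = \frac{1}{7} \cdot 16 = \frac{16}{7} \approx 2.2857$)
$\left(\left(s + \left(-3 + 5\right)\right)^{2}\right)^{2} = \left(\left(\frac{16}{7} + \left(-3 + 5\right)\right)^{2}\right)^{2} = \left(\left(\frac{16}{7} + 2\right)^{2}\right)^{2} = \left(\left(\frac{30}{7}\right)^{2}\right)^{2} = \left(\frac{900}{49}\right)^{2} = \frac{810000}{2401}$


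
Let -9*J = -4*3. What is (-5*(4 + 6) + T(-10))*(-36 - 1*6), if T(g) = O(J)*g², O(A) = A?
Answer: -3500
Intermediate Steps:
J = 4/3 (J = -(-4)*3/9 = -⅑*(-12) = 4/3 ≈ 1.3333)
T(g) = 4*g²/3
(-5*(4 + 6) + T(-10))*(-36 - 1*6) = (-5*(4 + 6) + (4/3)*(-10)²)*(-36 - 1*6) = (-5*10 + (4/3)*100)*(-36 - 6) = (-50 + 400/3)*(-42) = (250/3)*(-42) = -3500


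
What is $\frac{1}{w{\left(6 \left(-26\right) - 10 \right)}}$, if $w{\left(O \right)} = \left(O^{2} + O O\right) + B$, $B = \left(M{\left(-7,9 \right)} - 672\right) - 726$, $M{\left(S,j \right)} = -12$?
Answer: $\frac{1}{53702} \approx 1.8621 \cdot 10^{-5}$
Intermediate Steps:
$B = -1410$ ($B = \left(-12 - 672\right) - 726 = -684 - 726 = -1410$)
$w{\left(O \right)} = -1410 + 2 O^{2}$ ($w{\left(O \right)} = \left(O^{2} + O O\right) - 1410 = \left(O^{2} + O^{2}\right) - 1410 = 2 O^{2} - 1410 = -1410 + 2 O^{2}$)
$\frac{1}{w{\left(6 \left(-26\right) - 10 \right)}} = \frac{1}{-1410 + 2 \left(6 \left(-26\right) - 10\right)^{2}} = \frac{1}{-1410 + 2 \left(-156 - 10\right)^{2}} = \frac{1}{-1410 + 2 \left(-166\right)^{2}} = \frac{1}{-1410 + 2 \cdot 27556} = \frac{1}{-1410 + 55112} = \frac{1}{53702}$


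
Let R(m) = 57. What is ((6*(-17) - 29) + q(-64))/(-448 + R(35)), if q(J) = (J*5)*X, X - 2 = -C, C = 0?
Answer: 771/391 ≈ 1.9719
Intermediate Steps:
X = 2 (X = 2 - 1*0 = 2 + 0 = 2)
q(J) = 10*J (q(J) = (J*5)*2 = (5*J)*2 = 10*J)
((6*(-17) - 29) + q(-64))/(-448 + R(35)) = ((6*(-17) - 29) + 10*(-64))/(-448 + 57) = ((-102 - 29) - 640)/(-391) = (-131 - 640)*(-1/391) = -771*(-1/391) = 771/391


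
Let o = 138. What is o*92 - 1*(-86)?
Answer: 12782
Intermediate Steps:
o*92 - 1*(-86) = 138*92 - 1*(-86) = 12696 + 86 = 12782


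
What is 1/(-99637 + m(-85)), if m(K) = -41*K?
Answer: -1/96152 ≈ -1.0400e-5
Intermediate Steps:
1/(-99637 + m(-85)) = 1/(-99637 - 41*(-85)) = 1/(-99637 + 3485) = 1/(-96152) = -1/96152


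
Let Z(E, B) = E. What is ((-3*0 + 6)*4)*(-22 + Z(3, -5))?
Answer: -456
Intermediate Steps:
((-3*0 + 6)*4)*(-22 + Z(3, -5)) = ((-3*0 + 6)*4)*(-22 + 3) = ((0 + 6)*4)*(-19) = (6*4)*(-19) = 24*(-19) = -456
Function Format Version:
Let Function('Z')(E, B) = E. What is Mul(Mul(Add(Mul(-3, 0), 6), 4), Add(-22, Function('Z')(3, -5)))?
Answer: -456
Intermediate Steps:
Mul(Mul(Add(Mul(-3, 0), 6), 4), Add(-22, Function('Z')(3, -5))) = Mul(Mul(Add(Mul(-3, 0), 6), 4), Add(-22, 3)) = Mul(Mul(Add(0, 6), 4), -19) = Mul(Mul(6, 4), -19) = Mul(24, -19) = -456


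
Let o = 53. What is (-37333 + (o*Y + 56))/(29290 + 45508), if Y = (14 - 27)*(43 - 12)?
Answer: -29318/37399 ≈ -0.78393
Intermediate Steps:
Y = -403 (Y = -13*31 = -403)
(-37333 + (o*Y + 56))/(29290 + 45508) = (-37333 + (53*(-403) + 56))/(29290 + 45508) = (-37333 + (-21359 + 56))/74798 = (-37333 - 21303)*(1/74798) = -58636*1/74798 = -29318/37399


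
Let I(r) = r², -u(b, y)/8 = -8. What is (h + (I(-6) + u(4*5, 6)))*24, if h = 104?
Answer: 4896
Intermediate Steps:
u(b, y) = 64 (u(b, y) = -8*(-8) = 64)
(h + (I(-6) + u(4*5, 6)))*24 = (104 + ((-6)² + 64))*24 = (104 + (36 + 64))*24 = (104 + 100)*24 = 204*24 = 4896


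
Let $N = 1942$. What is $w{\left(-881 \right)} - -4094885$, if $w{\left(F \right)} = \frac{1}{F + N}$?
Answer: $\frac{4344672986}{1061} \approx 4.0949 \cdot 10^{6}$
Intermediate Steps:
$w{\left(F \right)} = \frac{1}{1942 + F}$ ($w{\left(F \right)} = \frac{1}{F + 1942} = \frac{1}{1942 + F}$)
$w{\left(-881 \right)} - -4094885 = \frac{1}{1942 - 881} - -4094885 = \frac{1}{1061} + 4094885 = \frac{4344672986}{1061}$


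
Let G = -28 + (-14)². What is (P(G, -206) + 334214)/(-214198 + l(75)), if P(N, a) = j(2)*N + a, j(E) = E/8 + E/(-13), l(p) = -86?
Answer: -723719/464282 ≈ -1.5588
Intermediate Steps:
j(E) = 5*E/104 (j(E) = E*(⅛) + E*(-1/13) = E/8 - E/13 = 5*E/104)
G = 168 (G = -28 + 196 = 168)
P(N, a) = a + 5*N/52 (P(N, a) = ((5/104)*2)*N + a = 5*N/52 + a = a + 5*N/52)
(P(G, -206) + 334214)/(-214198 + l(75)) = ((-206 + (5/52)*168) + 334214)/(-214198 - 86) = ((-206 + 210/13) + 334214)/(-214284) = (-2468/13 + 334214)*(-1/214284) = (4342314/13)*(-1/214284) = -723719/464282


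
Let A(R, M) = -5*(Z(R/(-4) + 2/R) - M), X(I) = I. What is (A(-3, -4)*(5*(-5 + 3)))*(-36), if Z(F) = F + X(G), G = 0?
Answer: -7350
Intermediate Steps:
Z(F) = F (Z(F) = F + 0 = F)
A(R, M) = -10/R + 5*M + 5*R/4 (A(R, M) = -5*((R/(-4) + 2/R) - M) = -5*((R*(-¼) + 2/R) - M) = -5*((-R/4 + 2/R) - M) = -5*((2/R - R/4) - M) = -5*(-M + 2/R - R/4) = -10/R + 5*M + 5*R/4)
(A(-3, -4)*(5*(-5 + 3)))*(-36) = ((-10/(-3) + 5*(-4) + (5/4)*(-3))*(5*(-5 + 3)))*(-36) = ((-10*(-⅓) - 20 - 15/4)*(5*(-2)))*(-36) = ((10/3 - 20 - 15/4)*(-10))*(-36) = -245/12*(-10)*(-36) = (1225/6)*(-36) = -7350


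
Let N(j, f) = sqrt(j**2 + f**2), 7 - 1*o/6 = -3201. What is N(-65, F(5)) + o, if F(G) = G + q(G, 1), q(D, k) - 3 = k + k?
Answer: 19248 + 5*sqrt(173) ≈ 19314.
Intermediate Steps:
o = 19248 (o = 42 - 6*(-3201) = 42 + 19206 = 19248)
q(D, k) = 3 + 2*k (q(D, k) = 3 + (k + k) = 3 + 2*k)
F(G) = 5 + G (F(G) = G + (3 + 2*1) = G + (3 + 2) = G + 5 = 5 + G)
N(j, f) = sqrt(f**2 + j**2)
N(-65, F(5)) + o = sqrt((5 + 5)**2 + (-65)**2) + 19248 = sqrt(10**2 + 4225) + 19248 = sqrt(100 + 4225) + 19248 = sqrt(4325) + 19248 = 5*sqrt(173) + 19248 = 19248 + 5*sqrt(173)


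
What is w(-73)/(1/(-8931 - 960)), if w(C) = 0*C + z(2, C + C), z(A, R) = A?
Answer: -19782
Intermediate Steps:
w(C) = 2 (w(C) = 0*C + 2 = 0 + 2 = 2)
w(-73)/(1/(-8931 - 960)) = 2/(1/(-8931 - 960)) = 2/(1/(-9891)) = 2/(-1/9891) = 2*(-9891) = -19782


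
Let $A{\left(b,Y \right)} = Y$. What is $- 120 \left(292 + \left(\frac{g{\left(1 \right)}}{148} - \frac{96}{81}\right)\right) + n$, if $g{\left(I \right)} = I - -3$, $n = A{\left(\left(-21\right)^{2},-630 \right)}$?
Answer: $- \frac{11831830}{333} \approx -35531.0$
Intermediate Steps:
$n = -630$
$g{\left(I \right)} = 3 + I$ ($g{\left(I \right)} = I + 3 = 3 + I$)
$- 120 \left(292 + \left(\frac{g{\left(1 \right)}}{148} - \frac{96}{81}\right)\right) + n = - 120 \left(292 - \left(\frac{32}{27} - \frac{3 + 1}{148}\right)\right) - 630 = - 120 \left(292 + \left(4 \cdot \frac{1}{148} - \frac{32}{27}\right)\right) - 630 = - 120 \left(292 + \left(\frac{1}{37} - \frac{32}{27}\right)\right) - 630 = - 120 \left(292 - \frac{1157}{999}\right) - 630 = \left(-120\right) \frac{290551}{999} - 630 = - \frac{11622040}{333} - 630 = - \frac{11831830}{333}$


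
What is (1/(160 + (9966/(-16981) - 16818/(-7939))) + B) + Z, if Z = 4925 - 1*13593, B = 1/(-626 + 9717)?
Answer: -1715997164189968019/197969359891984 ≈ -8668.0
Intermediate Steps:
B = 1/9091 ≈ 0.00011000
Z = -8668 (Z = 4925 - 13593 = -8668)
(1/(160 + (9966/(-16981) - 16818/(-7939))) + B) + Z = (1/(160 + (9966/(-16981) - 16818/(-7939))) + 1/9091) - 8668 = (1/(160 + (9966*(-1/16981) - 16818*(-1/7939))) + 1/9091) - 8668 = (1/(160 + (-9966/16981 + 16818/7939)) + 1/9091) - 8668 = (1/(160 + 206466384/134812159) + 1/9091) - 8668 = (1/(21776411824/134812159) + 1/9091) - 8668 = (134812159/21776411824 + 1/9091) - 8668 = 1247353749293/197969359891984 - 8668 = -1715997164189968019/197969359891984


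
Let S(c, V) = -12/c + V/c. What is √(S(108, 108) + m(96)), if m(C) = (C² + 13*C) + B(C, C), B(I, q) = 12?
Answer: 2*√23573/3 ≈ 102.36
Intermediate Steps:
m(C) = 12 + C² + 13*C (m(C) = (C² + 13*C) + 12 = 12 + C² + 13*C)
√(S(108, 108) + m(96)) = √((-12 + 108)/108 + (12 + 96² + 13*96)) = √((1/108)*96 + (12 + 9216 + 1248)) = √(8/9 + 10476) = √(94292/9) = 2*√23573/3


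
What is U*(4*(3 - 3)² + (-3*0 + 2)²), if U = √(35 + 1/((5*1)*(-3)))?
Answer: 8*√1965/15 ≈ 23.642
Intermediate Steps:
U = 2*√1965/15 (U = √(35 + 1/(5*(-3))) = √(35 + 1/(-15)) = √(35 - 1/15) = √(524/15) = 2*√1965/15 ≈ 5.9104)
U*(4*(3 - 3)² + (-3*0 + 2)²) = (2*√1965/15)*(4*(3 - 3)² + (-3*0 + 2)²) = (2*√1965/15)*(4*0² + (0 + 2)²) = (2*√1965/15)*(4*0 + 2²) = (2*√1965/15)*(0 + 4) = (2*√1965/15)*4 = 8*√1965/15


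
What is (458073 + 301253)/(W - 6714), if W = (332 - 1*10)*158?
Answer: 379663/22081 ≈ 17.194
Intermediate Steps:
W = 50876 (W = (332 - 10)*158 = 322*158 = 50876)
(458073 + 301253)/(W - 6714) = (458073 + 301253)/(50876 - 6714) = 759326/44162 = 759326*(1/44162) = 379663/22081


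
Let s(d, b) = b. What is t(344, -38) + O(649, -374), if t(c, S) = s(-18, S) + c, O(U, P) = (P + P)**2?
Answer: 559810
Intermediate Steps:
O(U, P) = 4*P**2 (O(U, P) = (2*P)**2 = 4*P**2)
t(c, S) = S + c
t(344, -38) + O(649, -374) = (-38 + 344) + 4*(-374)**2 = 306 + 4*139876 = 306 + 559504 = 559810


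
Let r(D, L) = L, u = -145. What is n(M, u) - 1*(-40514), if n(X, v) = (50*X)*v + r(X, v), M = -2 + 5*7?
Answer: -198881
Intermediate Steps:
M = 33 (M = -2 + 35 = 33)
n(X, v) = v + 50*X*v (n(X, v) = (50*X)*v + v = 50*X*v + v = v + 50*X*v)
n(M, u) - 1*(-40514) = -145*(1 + 50*33) - 1*(-40514) = -145*(1 + 1650) + 40514 = -145*1651 + 40514 = -239395 + 40514 = -198881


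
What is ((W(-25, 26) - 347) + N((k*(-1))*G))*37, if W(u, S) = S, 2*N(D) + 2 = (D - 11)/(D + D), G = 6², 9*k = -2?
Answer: -381359/32 ≈ -11917.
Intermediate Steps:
k = -2/9 (k = (⅑)*(-2) = -2/9 ≈ -0.22222)
G = 36
N(D) = -1 + (-11 + D)/(4*D) (N(D) = -1 + ((D - 11)/(D + D))/2 = -1 + ((-11 + D)/((2*D)))/2 = -1 + ((-11 + D)*(1/(2*D)))/2 = -1 + ((-11 + D)/(2*D))/2 = -1 + (-11 + D)/(4*D))
((W(-25, 26) - 347) + N((k*(-1))*G))*37 = ((26 - 347) + (-11 - 3*(-2/9*(-1))*36)/(4*((-2/9*(-1)*36))))*37 = (-321 + (-11 - 2*36/3)/(4*(((2/9)*36))))*37 = (-321 + (¼)*(-11 - 3*8)/8)*37 = (-321 + (¼)*(⅛)*(-11 - 24))*37 = (-321 + (¼)*(⅛)*(-35))*37 = (-321 - 35/32)*37 = -10307/32*37 = -381359/32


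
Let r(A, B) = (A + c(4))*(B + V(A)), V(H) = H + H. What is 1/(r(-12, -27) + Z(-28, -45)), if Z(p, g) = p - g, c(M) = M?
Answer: 1/425 ≈ 0.0023529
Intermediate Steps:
V(H) = 2*H
r(A, B) = (4 + A)*(B + 2*A) (r(A, B) = (A + 4)*(B + 2*A) = (4 + A)*(B + 2*A))
1/(r(-12, -27) + Z(-28, -45)) = 1/((2*(-12)**2 + 4*(-27) + 8*(-12) - 12*(-27)) + (-28 - 1*(-45))) = 1/((2*144 - 108 - 96 + 324) + (-28 + 45)) = 1/((288 - 108 - 96 + 324) + 17) = 1/(408 + 17) = 1/425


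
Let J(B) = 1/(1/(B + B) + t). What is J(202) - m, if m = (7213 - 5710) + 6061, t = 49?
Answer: -149744104/19797 ≈ -7564.0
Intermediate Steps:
m = 7564 (m = 1503 + 6061 = 7564)
J(B) = 1/(49 + 1/(2*B)) (J(B) = 1/(1/(B + B) + 49) = 1/(1/(2*B) + 49) = 1/(49 + 1/(2*B)))
J(202) - m = 2*202/(1 + 98*202) - 1*7564 = 2*202/(1 + 19796) - 7564 = 2*202/19797 - 7564 = 2*202*(1/19797) - 7564 = 404/19797 - 7564 = -149744104/19797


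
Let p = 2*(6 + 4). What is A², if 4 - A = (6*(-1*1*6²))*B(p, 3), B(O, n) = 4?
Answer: 753424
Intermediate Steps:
p = 20 (p = 2*10 = 20)
A = 868 (A = 4 - 6*(-1*1*6²)*4 = 4 - 6*(-1*36)*4 = 4 - 6*(-36)*4 = 4 - (-216)*4 = 4 - 1*(-864) = 4 + 864 = 868)
A² = 868² = 753424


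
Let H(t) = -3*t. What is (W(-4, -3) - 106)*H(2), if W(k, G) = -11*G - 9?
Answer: 492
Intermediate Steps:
W(k, G) = -9 - 11*G
(W(-4, -3) - 106)*H(2) = ((-9 - 11*(-3)) - 106)*(-3*2) = ((-9 + 33) - 106)*(-6) = (24 - 106)*(-6) = -82*(-6) = 492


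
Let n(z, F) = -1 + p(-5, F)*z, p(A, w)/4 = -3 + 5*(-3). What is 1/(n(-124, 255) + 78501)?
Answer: 1/87428 ≈ 1.1438e-5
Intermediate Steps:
p(A, w) = -72 (p(A, w) = 4*(-3 + 5*(-3)) = 4*(-3 - 15) = 4*(-18) = -72)
n(z, F) = -1 - 72*z
1/(n(-124, 255) + 78501) = 1/((-1 - 72*(-124)) + 78501) = 1/((-1 + 8928) + 78501) = 1/(8927 + 78501) = 1/87428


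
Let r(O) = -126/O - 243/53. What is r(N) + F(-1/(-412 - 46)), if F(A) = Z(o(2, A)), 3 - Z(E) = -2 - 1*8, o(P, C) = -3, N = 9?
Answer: -296/53 ≈ -5.5849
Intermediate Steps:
Z(E) = 13 (Z(E) = 3 - (-2 - 1*8) = 3 - (-2 - 8) = 3 - 1*(-10) = 3 + 10 = 13)
r(O) = -243/53 - 126/O (r(O) = -126/O - 243*1/53 = -126/O - 243/53 = -243/53 - 126/O)
F(A) = 13
r(N) + F(-1/(-412 - 46)) = (-243/53 - 126/9) + 13 = (-243/53 - 126*1/9) + 13 = (-243/53 - 14) + 13 = -985/53 + 13 = -296/53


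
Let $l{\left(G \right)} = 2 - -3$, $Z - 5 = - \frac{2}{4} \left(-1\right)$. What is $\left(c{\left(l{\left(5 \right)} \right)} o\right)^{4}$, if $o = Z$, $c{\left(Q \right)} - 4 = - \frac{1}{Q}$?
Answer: $\frac{1908029761}{10000} \approx 1.908 \cdot 10^{5}$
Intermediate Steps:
$Z = \frac{11}{2}$ ($Z = 5 + - \frac{2}{4} \left(-1\right) = 5 + \left(-2\right) \frac{1}{4} \left(-1\right) = 5 - - \frac{1}{2} = 5 + \frac{1}{2} = \frac{11}{2} \approx 5.5$)
$l{\left(G \right)} = 5$ ($l{\left(G \right)} = 2 + 3 = 5$)
$c{\left(Q \right)} = 4 - \frac{1}{Q}$
$o = \frac{11}{2} \approx 5.5$
$\left(c{\left(l{\left(5 \right)} \right)} o\right)^{4} = \left(\left(4 - \frac{1}{5}\right) \frac{11}{2}\right)^{4} = \left(\frac{19}{5} \cdot \frac{11}{2}\right)^{4} = \left(\frac{209}{10}\right)^{4} = \frac{1908029761}{10000}$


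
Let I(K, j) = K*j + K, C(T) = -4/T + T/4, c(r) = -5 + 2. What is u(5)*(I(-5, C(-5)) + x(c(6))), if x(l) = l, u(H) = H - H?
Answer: 0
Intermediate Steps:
c(r) = -3
u(H) = 0
C(T) = -4/T + T/4 (C(T) = -4/T + T*(¼) = -4/T + T/4)
I(K, j) = K + K*j
u(5)*(I(-5, C(-5)) + x(c(6))) = 0*(-5*(1 + (-4/(-5) + (¼)*(-5))) - 3) = 0*(-5*(1 + (-4*(-⅕) - 5/4)) - 3) = 0*(-5*(1 + (⅘ - 5/4)) - 3) = 0*(-5*(1 - 9/20) - 3) = 0*(-5*11/20 - 3) = 0*(-11/4 - 3) = 0*(-23/4) = 0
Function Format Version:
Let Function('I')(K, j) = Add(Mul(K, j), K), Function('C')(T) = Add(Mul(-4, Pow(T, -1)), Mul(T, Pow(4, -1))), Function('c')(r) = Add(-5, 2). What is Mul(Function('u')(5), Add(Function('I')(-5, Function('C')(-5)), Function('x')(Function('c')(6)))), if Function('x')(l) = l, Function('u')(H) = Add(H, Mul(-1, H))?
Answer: 0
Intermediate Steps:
Function('c')(r) = -3
Function('u')(H) = 0
Function('C')(T) = Add(Mul(-4, Pow(T, -1)), Mul(Rational(1, 4), T)) (Function('C')(T) = Add(Mul(-4, Pow(T, -1)), Mul(T, Rational(1, 4))) = Add(Mul(-4, Pow(T, -1)), Mul(Rational(1, 4), T)))
Function('I')(K, j) = Add(K, Mul(K, j))
Mul(Function('u')(5), Add(Function('I')(-5, Function('C')(-5)), Function('x')(Function('c')(6)))) = Mul(0, Add(Mul(-5, Add(1, Add(Mul(-4, Pow(-5, -1)), Mul(Rational(1, 4), -5)))), -3)) = Mul(0, Add(Mul(-5, Add(1, Add(Mul(-4, Rational(-1, 5)), Rational(-5, 4)))), -3)) = Mul(0, Add(Mul(-5, Add(1, Add(Rational(4, 5), Rational(-5, 4)))), -3)) = Mul(0, Add(Mul(-5, Add(1, Rational(-9, 20))), -3)) = Mul(0, Add(Mul(-5, Rational(11, 20)), -3)) = Mul(0, Add(Rational(-11, 4), -3)) = Mul(0, Rational(-23, 4)) = 0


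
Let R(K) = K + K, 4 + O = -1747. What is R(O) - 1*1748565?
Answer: -1752067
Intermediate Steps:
O = -1751 (O = -4 - 1747 = -1751)
R(K) = 2*K
R(O) - 1*1748565 = 2*(-1751) - 1*1748565 = -3502 - 1748565 = -1752067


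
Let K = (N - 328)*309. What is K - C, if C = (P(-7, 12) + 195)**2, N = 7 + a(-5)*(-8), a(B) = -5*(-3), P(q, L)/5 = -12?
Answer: -154494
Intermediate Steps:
P(q, L) = -60 (P(q, L) = 5*(-12) = -60)
a(B) = 15
N = -113 (N = 7 + 15*(-8) = 7 - 120 = -113)
C = 18225 (C = (-60 + 195)**2 = 135**2 = 18225)
K = -136269 (K = (-113 - 328)*309 = -441*309 = -136269)
K - C = -136269 - 1*18225 = -136269 - 18225 = -154494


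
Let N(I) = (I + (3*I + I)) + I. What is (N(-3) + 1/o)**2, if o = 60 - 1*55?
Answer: 7921/25 ≈ 316.84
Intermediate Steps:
o = 5 (o = 60 - 55 = 5)
N(I) = 6*I (N(I) = (I + 4*I) + I = 5*I + I = 6*I)
(N(-3) + 1/o)**2 = (6*(-3) + 1/5)**2 = (-18 + 1/5)**2 = (-89/5)**2 = 7921/25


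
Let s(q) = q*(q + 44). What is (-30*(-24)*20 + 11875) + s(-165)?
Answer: 46240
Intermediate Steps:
s(q) = q*(44 + q)
(-30*(-24)*20 + 11875) + s(-165) = (-30*(-24)*20 + 11875) - 165*(44 - 165) = (720*20 + 11875) - 165*(-121) = (14400 + 11875) + 19965 = 26275 + 19965 = 46240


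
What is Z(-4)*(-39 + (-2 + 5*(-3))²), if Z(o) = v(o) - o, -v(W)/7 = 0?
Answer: 1000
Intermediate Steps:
v(W) = 0 (v(W) = -7*0 = 0)
Z(o) = -o (Z(o) = 0 - o = -o)
Z(-4)*(-39 + (-2 + 5*(-3))²) = (-1*(-4))*(-39 + (-2 + 5*(-3))²) = 4*(-39 + (-2 - 15)²) = 4*(-39 + (-17)²) = 4*(-39 + 289) = 4*250 = 1000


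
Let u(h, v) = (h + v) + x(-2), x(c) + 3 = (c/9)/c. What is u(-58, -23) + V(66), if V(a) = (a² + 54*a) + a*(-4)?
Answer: 68149/9 ≈ 7572.1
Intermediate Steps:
x(c) = -26/9 (x(c) = -3 + (c/9)/c = -3 + ⅑ = -26/9)
u(h, v) = -26/9 + h + v (u(h, v) = (h + v) - 26/9 = -26/9 + h + v)
V(a) = a² + 50*a (V(a) = (a² + 54*a) - 4*a = a² + 50*a)
u(-58, -23) + V(66) = (-26/9 - 58 - 23) + 66*(50 + 66) = -755/9 + 66*116 = -755/9 + 7656 = 68149/9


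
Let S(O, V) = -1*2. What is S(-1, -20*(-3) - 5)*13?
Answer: -26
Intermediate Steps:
S(O, V) = -2
S(-1, -20*(-3) - 5)*13 = -2*13 = -26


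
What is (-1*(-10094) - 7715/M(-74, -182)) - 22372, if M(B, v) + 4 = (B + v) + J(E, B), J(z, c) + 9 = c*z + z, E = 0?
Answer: -3295067/269 ≈ -12249.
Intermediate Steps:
J(z, c) = -9 + z + c*z (J(z, c) = -9 + (c*z + z) = -9 + (z + c*z) = -9 + z + c*z)
M(B, v) = -13 + B + v (M(B, v) = -4 + ((B + v) + (-9 + 0 + B*0)) = -4 + ((B + v) + (-9 + 0 + 0)) = -4 + ((B + v) - 9) = -4 + (-9 + B + v) = -13 + B + v)
(-1*(-10094) - 7715/M(-74, -182)) - 22372 = (-1*(-10094) - 7715/(-13 - 74 - 182)) - 22372 = (10094 - 7715/(-269)) - 22372 = (10094 - 7715*(-1/269)) - 22372 = (10094 + 7715/269) - 22372 = 2723001/269 - 22372 = -3295067/269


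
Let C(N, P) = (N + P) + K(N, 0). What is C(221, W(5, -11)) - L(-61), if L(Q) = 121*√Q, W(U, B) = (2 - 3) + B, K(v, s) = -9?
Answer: 200 - 121*I*√61 ≈ 200.0 - 945.04*I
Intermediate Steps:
W(U, B) = -1 + B
C(N, P) = -9 + N + P (C(N, P) = (N + P) - 9 = -9 + N + P)
C(221, W(5, -11)) - L(-61) = (-9 + 221 + (-1 - 11)) - 121*√(-61) = (-9 + 221 - 12) - 121*I*√61 = 200 - 121*I*√61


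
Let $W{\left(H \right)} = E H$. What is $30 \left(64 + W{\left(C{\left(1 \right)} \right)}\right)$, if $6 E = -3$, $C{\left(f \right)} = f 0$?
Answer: $1920$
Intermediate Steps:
$C{\left(f \right)} = 0$
$E = - \frac{1}{2}$ ($E = \frac{1}{6} \left(-3\right) = - \frac{1}{2} \approx -0.5$)
$W{\left(H \right)} = - \frac{H}{2}$
$30 \left(64 + W{\left(C{\left(1 \right)} \right)}\right) = 30 \left(64 - 0\right) = 30 \left(64 + 0\right) = 30 \cdot 64 = 1920$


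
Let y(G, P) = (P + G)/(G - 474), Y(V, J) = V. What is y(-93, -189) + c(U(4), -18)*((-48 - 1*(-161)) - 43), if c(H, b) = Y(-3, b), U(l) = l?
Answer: -39596/189 ≈ -209.50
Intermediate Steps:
c(H, b) = -3
y(G, P) = (G + P)/(-474 + G)
y(-93, -189) + c(U(4), -18)*((-48 - 1*(-161)) - 43) = (-93 - 189)/(-474 - 93) - 3*((-48 - 1*(-161)) - 43) = -282/(-567) - 3*((-48 + 161) - 43) = -1/567*(-282) - 3*(113 - 43) = 94/189 - 3*70 = 94/189 - 210 = -39596/189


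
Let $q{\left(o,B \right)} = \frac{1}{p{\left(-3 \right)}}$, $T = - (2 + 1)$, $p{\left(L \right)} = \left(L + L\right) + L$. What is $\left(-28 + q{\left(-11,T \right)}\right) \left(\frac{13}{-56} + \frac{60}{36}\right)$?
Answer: $- \frac{60973}{1512} \approx -40.326$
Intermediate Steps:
$p{\left(L \right)} = 3 L$ ($p{\left(L \right)} = 2 L + L = 3 L$)
$T = -3$ ($T = \left(-1\right) 3 = -3$)
$q{\left(o,B \right)} = - \frac{1}{9}$ ($q{\left(o,B \right)} = \frac{1}{3 \left(-3\right)} = \frac{1}{-9} = - \frac{1}{9}$)
$\left(-28 + q{\left(-11,T \right)}\right) \left(\frac{13}{-56} + \frac{60}{36}\right) = \left(-28 - \frac{1}{9}\right) \left(\frac{13}{-56} + \frac{60}{36}\right) = - \frac{253 \left(13 \left(- \frac{1}{56}\right) + 60 \cdot \frac{1}{36}\right)}{9} = - \frac{253 \left(- \frac{13}{56} + \frac{5}{3}\right)}{9} = \left(- \frac{253}{9}\right) \frac{241}{168} = - \frac{60973}{1512}$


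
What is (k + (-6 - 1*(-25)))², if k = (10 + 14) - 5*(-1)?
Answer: 2304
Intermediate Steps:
k = 29 (k = 24 + 5 = 29)
(k + (-6 - 1*(-25)))² = (29 + (-6 - 1*(-25)))² = (29 + (-6 + 25))² = (29 + 19)² = 48² = 2304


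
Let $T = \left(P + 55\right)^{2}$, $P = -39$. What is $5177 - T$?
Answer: $4921$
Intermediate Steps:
$T = 256$ ($T = \left(-39 + 55\right)^{2} = 16^{2} = 256$)
$5177 - T = 5177 - 256 = 4921$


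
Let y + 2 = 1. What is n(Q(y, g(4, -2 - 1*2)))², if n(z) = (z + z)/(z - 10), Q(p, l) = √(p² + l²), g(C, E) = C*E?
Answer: 1028/(10 - √257)² ≈ 28.261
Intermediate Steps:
y = -1 (y = -2 + 1 = -1)
Q(p, l) = √(l² + p²)
n(z) = 2*z/(-10 + z) (n(z) = (2*z)/(-10 + z) = 2*z/(-10 + z))
n(Q(y, g(4, -2 - 1*2)))² = (2*√((4*(-2 - 1*2))² + (-1)²)/(-10 + √((4*(-2 - 1*2))² + (-1)²)))² = (2*√((4*(-2 - 2))² + 1)/(-10 + √((4*(-2 - 2))² + 1)))² = (2*√((4*(-4))² + 1)/(-10 + √((4*(-4))² + 1)))² = (2*√((-16)² + 1)/(-10 + √((-16)² + 1)))² = (2*√(256 + 1)/(-10 + √(256 + 1)))² = (2*√257/(-10 + √257))² = 1028/(-10 + √257)²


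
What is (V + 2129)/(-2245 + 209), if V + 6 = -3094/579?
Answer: -1226123/1178844 ≈ -1.0401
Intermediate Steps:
V = -6568/579 (V = -6 - 3094/579 = -6568/579 ≈ -11.344)
(V + 2129)/(-2245 + 209) = (-6568/579 + 2129)/(-2245 + 209) = (1226123/579)/(-2036) = (1226123/579)*(-1/2036) = -1226123/1178844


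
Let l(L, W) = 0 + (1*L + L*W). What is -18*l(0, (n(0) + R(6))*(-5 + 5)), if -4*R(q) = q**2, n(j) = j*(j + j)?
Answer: 0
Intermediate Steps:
n(j) = 2*j**2 (n(j) = j*(2*j) = 2*j**2)
R(q) = -q**2/4
l(L, W) = L + L*W (l(L, W) = 0 + (L + L*W) = L + L*W)
-18*l(0, (n(0) + R(6))*(-5 + 5)) = -0*(1 + (2*0**2 - 1/4*6**2)*(-5 + 5)) = -0*(1 + (2*0 - 1/4*36)*0) = -0*(1 + (0 - 9)*0) = -0*(1 - 9*0) = -0*(1 + 0) = -0 = -18*0 = 0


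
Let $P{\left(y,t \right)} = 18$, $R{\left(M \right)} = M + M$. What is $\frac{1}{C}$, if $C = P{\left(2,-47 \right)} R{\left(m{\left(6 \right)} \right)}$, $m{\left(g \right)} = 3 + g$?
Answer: $\frac{1}{324} \approx 0.0030864$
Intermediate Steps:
$R{\left(M \right)} = 2 M$
$C = 324$ ($C = 18 \cdot 2 \left(3 + 6\right) = 18 \cdot 2 \cdot 9 = 18 \cdot 18 = 324$)
$\frac{1}{C} = \frac{1}{324}$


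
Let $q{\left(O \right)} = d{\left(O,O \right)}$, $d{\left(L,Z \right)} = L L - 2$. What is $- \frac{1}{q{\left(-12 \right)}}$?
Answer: $- \frac{1}{142} \approx -0.0070423$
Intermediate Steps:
$d{\left(L,Z \right)} = -2 + L^{2}$ ($d{\left(L,Z \right)} = L^{2} - 2 = -2 + L^{2}$)
$q{\left(O \right)} = -2 + O^{2}$
$- \frac{1}{q{\left(-12 \right)}} = - \frac{1}{-2 + \left(-12\right)^{2}} = - \frac{1}{-2 + 144} = - \frac{1}{142}$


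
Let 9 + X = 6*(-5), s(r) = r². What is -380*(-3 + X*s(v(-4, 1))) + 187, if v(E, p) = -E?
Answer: 238447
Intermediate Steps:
X = -39 (X = -9 + 6*(-5) = -9 - 30 = -39)
-380*(-3 + X*s(v(-4, 1))) + 187 = -380*(-3 - 39*(-1*(-4))²) + 187 = -380*(-3 - 39*4²) + 187 = -380*(-3 - 39*16) + 187 = -380*(-3 - 624) + 187 = -380*(-627) + 187 = 238260 + 187 = 238447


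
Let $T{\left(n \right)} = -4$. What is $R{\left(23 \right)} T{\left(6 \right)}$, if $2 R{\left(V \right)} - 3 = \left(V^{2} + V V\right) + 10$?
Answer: $-2142$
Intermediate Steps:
$R{\left(V \right)} = \frac{13}{2} + V^{2}$ ($R{\left(V \right)} = \frac{3}{2} + \frac{\left(V^{2} + V V\right) + 10}{2} = \frac{3}{2} + \frac{\left(V^{2} + V^{2}\right) + 10}{2} = \frac{3}{2} + \frac{2 V^{2} + 10}{2} = \frac{3}{2} + \frac{10 + 2 V^{2}}{2} = \frac{3}{2} + \left(5 + V^{2}\right) = \frac{13}{2} + V^{2}$)
$R{\left(23 \right)} T{\left(6 \right)} = \left(\frac{13}{2} + 23^{2}\right) \left(-4\right) = \left(\frac{13}{2} + 529\right) \left(-4\right) = \frac{1071}{2} \left(-4\right) = -2142$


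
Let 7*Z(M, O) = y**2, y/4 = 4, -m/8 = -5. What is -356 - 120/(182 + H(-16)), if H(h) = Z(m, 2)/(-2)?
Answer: -68136/191 ≈ -356.73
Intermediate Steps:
m = 40 (m = -8*(-5) = 40)
y = 16 (y = 4*4 = 16)
Z(M, O) = 256/7 (Z(M, O) = (1/7)*16**2 = (1/7)*256 = 256/7)
H(h) = -128/7 (H(h) = (256/7)/(-2) = (256/7)*(-1/2) = -128/7)
-356 - 120/(182 + H(-16)) = -356 - 120/(182 - 128/7) = -356 - 120/1146/7 = -356 - 120*7/1146 = -356 - 140/191 = -68136/191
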